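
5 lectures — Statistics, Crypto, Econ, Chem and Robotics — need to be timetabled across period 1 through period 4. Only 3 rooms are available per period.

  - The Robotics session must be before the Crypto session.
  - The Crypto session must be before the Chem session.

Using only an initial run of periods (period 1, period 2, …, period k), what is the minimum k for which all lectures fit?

The precedence chain requires at least 3 distinct periods.
With at most 3 per period and 5 lectures, at least 2 periods are needed.
3 works (last occupied period: period 3): for example Statistics -> period 1; Crypto -> period 2; Robotics -> period 1; Chem -> period 3; Econ -> period 1.

3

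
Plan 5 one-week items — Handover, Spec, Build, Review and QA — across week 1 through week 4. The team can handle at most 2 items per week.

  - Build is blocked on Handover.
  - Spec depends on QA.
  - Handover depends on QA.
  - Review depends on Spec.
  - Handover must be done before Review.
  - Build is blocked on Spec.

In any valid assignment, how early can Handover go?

Precedence pushes Handover to at least week 2; downstream work caps Handover at week 3.
Handover at week 2 is achievable: Build -> week 3, Spec -> week 2, Handover -> week 2, QA -> week 1, Review -> week 3.

week 2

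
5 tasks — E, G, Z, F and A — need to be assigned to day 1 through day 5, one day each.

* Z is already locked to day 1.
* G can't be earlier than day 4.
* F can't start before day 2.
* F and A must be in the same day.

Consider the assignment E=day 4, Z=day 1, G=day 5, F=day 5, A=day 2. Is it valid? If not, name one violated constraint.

G can't be earlier than day 4 — holds.
F can't start before day 2 — holds.
F and A must be in the same day — violated.
Z is already locked to day 1 — holds.

Invalid. F and A must be in the same day.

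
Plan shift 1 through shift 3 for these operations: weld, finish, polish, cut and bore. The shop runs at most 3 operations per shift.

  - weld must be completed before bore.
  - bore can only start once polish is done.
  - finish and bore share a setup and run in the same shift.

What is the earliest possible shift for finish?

shift 2

Finish must be in the same shift as bore, which can't be before shift 2, so finish is at least shift 2.
finish at shift 2 is achievable: weld -> shift 1; bore -> shift 2; cut -> shift 1; finish -> shift 2; polish -> shift 1.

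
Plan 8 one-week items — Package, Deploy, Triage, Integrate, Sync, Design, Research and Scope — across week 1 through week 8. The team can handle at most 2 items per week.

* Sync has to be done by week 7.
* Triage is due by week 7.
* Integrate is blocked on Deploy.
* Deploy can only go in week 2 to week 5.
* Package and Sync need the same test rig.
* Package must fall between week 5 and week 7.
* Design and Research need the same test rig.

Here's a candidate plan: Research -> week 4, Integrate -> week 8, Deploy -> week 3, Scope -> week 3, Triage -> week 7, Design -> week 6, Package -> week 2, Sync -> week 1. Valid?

Invalid. Package must fall between week 5 and week 7.

Package and Sync need the same test rig — holds.
Design and Research need the same test rig — holds.
Deploy can only go in week 2 to week 5 — holds.
Integrate is blocked on Deploy — holds.
Sync has to be done by week 7 — holds.
Package must fall between week 5 and week 7 — violated.
The team can handle at most 2 items per week — holds.
Triage is due by week 7 — holds.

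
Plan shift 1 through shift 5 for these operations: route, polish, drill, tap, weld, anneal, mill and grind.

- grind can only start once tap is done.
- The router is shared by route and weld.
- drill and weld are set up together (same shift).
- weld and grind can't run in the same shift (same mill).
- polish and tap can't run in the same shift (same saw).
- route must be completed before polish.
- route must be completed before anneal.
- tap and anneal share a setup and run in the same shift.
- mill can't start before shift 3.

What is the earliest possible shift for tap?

shift 2

Tap must be in the same shift as anneal, which can't be before shift 2, so tap is at least shift 2; downstream work caps tap at shift 4.
tap at shift 2 is achievable: tap -> shift 2; weld -> shift 2; drill -> shift 2; route -> shift 1; anneal -> shift 2; mill -> shift 3; polish -> shift 3; grind -> shift 3.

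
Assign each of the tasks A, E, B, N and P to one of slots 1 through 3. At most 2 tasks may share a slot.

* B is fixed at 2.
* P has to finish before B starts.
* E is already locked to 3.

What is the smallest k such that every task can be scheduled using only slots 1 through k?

3 slots

The precedence chain requires at least 2 distinct slots.
With at most 2 per slot and 5 tasks, at least 3 slots are needed.
E can't be placed before 3, so the schedule must run through at least slot 3.
3 works (last occupied slot: 3): for example A=1, E=3, N=2, P=1, B=2.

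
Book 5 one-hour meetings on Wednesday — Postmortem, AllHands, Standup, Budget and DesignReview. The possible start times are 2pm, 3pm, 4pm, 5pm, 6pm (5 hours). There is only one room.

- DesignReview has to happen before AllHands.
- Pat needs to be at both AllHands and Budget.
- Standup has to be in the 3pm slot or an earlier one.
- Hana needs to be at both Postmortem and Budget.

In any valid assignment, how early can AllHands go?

4pm

Precedence pushes AllHands to at least 3pm.
AllHands at 4pm is achievable: AllHands in 4pm; Budget in 6pm; Postmortem in 5pm; DesignReview in 3pm; Standup in 2pm.
Nothing earlier works — the conflict and capacity constraints rule out every hour before 4pm.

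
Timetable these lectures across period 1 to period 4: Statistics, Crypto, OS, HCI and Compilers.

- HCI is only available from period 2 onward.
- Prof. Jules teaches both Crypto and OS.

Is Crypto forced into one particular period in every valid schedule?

No

Crypto can be period 1 (e.g. HCI in period 2, Compilers in period 1, Crypto in period 1, Statistics in period 1, OS in period 2) or period 2 (e.g. Compilers=period 1; OS=period 1; Crypto=period 2; HCI=period 2; Statistics=period 1).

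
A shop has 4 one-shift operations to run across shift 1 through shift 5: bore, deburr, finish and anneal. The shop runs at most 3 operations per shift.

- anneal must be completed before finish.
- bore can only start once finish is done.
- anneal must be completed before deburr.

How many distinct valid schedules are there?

Splitting on bore: it can be shift 3 (4), shift 4 (11), shift 5 (20). Listing each branch's schedules as (deburr, finish, anneal) by shift number:
bore=shift 3: (2,2,1) (3,2,1) (4,2,1) (5,2,1) — 4.
bore=shift 4: (2,2,1) (2,3,1) (3,2,1) (3,3,1) (3,3,2) (4,2,1) (4,3,1) (4,3,2) (5,2,1) (5,3,1) (5,3,2) — 11.
bore=shift 5: (2,2,1) (2,3,1) (2,4,1) (3,2,1) (3,3,1) (3,3,2) (3,4,1) (3,4,2) (4,2,1) (4,3,1) (4,3,2) (4,4,1) (4,4,2) (4,4,3) (5,2,1) (5,3,1) (5,3,2) (5,4,1) (5,4,2) (5,4,3) — 20.
Summing: 4 + 11 + 20 = 35.

35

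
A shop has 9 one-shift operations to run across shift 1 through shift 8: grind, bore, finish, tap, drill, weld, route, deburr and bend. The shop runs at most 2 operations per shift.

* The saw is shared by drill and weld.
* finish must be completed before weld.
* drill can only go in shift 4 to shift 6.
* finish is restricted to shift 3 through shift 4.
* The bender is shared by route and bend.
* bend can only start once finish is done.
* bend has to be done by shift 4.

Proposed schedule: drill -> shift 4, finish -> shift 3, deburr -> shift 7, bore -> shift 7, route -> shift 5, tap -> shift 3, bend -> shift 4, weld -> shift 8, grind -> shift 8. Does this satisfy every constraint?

Yes, all constraints hold

bend has to be done by shift 4 — holds.
drill can only go in shift 4 to shift 6 — holds.
bend can only start once finish is done — holds.
finish is restricted to shift 3 through shift 4 — holds.
finish must be completed before weld — holds.
The saw is shared by drill and weld — holds.
The bender is shared by route and bend — holds.
The shop runs at most 2 operations per shift — holds.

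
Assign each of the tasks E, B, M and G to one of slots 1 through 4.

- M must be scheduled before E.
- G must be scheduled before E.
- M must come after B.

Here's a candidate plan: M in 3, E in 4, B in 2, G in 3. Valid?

Yes, all constraints hold

G must be scheduled before E — holds.
M must come after B — holds.
M must be scheduled before E — holds.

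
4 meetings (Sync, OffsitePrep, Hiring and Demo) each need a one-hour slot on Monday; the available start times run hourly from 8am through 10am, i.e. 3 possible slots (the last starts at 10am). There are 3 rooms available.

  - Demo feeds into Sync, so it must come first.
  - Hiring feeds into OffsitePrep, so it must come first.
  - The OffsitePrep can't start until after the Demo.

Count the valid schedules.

Splitting on Sync: it can be 9am (3), 10am (5). Listing each branch's schedules as (OffsitePrep, Hiring, Demo):
Sync=9am: (9am,8am,8am) (10am,8am,8am) (10am,9am,8am) — 3.
Sync=10am: (9am,8am,8am) (10am,8am,8am) (10am,8am,9am) (10am,9am,8am) (10am,9am,9am) — 5.
Summing: 3 + 5 = 8.

8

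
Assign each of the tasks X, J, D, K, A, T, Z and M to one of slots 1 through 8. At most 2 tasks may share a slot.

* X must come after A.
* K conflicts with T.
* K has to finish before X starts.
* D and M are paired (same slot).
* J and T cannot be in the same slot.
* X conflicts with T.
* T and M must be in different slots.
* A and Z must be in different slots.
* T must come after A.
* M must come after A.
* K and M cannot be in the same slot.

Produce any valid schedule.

K in 1, X in 2, J in 2, Z in 3, D in 4, A in 1, M in 4, T in 3

Checking: K(1) before X(2); A(1) before M(4); A(1) before X(2); A(1) before T(3); X(2) != T(3); A(1) != Z(3); J(2) != T(3); K(1) != M(4); K(1) != T(3); T(3) != M(4); D = M = 4; max 2 per slot (cap 2).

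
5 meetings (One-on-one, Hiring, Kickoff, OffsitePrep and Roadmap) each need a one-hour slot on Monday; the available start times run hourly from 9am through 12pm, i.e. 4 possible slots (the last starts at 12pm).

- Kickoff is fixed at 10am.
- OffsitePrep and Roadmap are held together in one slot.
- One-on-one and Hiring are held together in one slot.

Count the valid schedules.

Splitting on One-on-one: it can be 9am (4), 10am (4), 11am (4), 12pm (4). Listing each branch's schedules as (Hiring, Kickoff, OffsitePrep, Roadmap):
One-on-one=9am: (9am,10am,9am,9am) (9am,10am,10am,10am) (9am,10am,11am,11am) (9am,10am,12pm,12pm) — 4.
One-on-one=10am: (10am,10am,9am,9am) (10am,10am,10am,10am) (10am,10am,11am,11am) (10am,10am,12pm,12pm) — 4.
One-on-one=11am: (11am,10am,9am,9am) (11am,10am,10am,10am) (11am,10am,11am,11am) (11am,10am,12pm,12pm) — 4.
One-on-one=12pm: (12pm,10am,9am,9am) (12pm,10am,10am,10am) (12pm,10am,11am,11am) (12pm,10am,12pm,12pm) — 4.
Summing: 4 + 4 + 4 + 4 = 16.

16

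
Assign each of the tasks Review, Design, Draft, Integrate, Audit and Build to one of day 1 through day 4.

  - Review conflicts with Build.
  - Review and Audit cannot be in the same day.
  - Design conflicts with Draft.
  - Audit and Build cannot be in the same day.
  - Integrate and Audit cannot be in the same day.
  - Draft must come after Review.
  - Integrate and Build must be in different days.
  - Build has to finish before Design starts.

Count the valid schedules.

Splitting on Review: it can be day 1 (24), day 2 (20), day 3 (12). Listing each branch's schedules as (Design, Draft, Integrate, Audit, Build) by day number:
Review=day 1: (3,2,1,3,2) (3,2,1,4,2) (3,2,3,4,2) (3,2,4,3,2) (3,4,1,3,2) (3,4,1,4,2) (3,4,3,4,2) (3,4,4,3,2) (4,2,1,2,3) (4,2,1,3,2) (4,2,1,4,2) (4,2,1,4,3) (4,2,2,4,3) (4,2,3,4,2) (4,2,4,2,3) (4,2,4,3,2) (4,3,1,2,3) (4,3,1,3,2) (4,3,1,4,2) (4,3,1,4,3) (4,3,2,4,3) (4,3,3,4,2) (4,3,4,2,3) (4,3,4,3,2) — 24.
Review=day 2: (2,3,2,3,1) (2,3,2,4,1) (2,3,3,4,1) (2,3,4,3,1) (2,4,2,3,1) (2,4,2,4,1) (2,4,3,4,1) (2,4,4,3,1) (3,4,2,3,1) (3,4,2,4,1) (3,4,3,4,1) (3,4,4,3,1) (4,3,1,4,3) (4,3,2,1,3) (4,3,2,3,1) (4,3,2,4,1) (4,3,2,4,3) (4,3,3,4,1) (4,3,4,1,3) (4,3,4,3,1) — 20.
Review=day 3: (2,4,2,4,1) (2,4,3,2,1) (2,4,3,4,1) (2,4,4,2,1) (3,4,1,4,2) (3,4,2,4,1) (3,4,3,1,2) (3,4,3,2,1) (3,4,3,4,1) (3,4,3,4,2) (3,4,4,1,2) (3,4,4,2,1) — 12.
Summing: 24 + 20 + 12 = 56.

56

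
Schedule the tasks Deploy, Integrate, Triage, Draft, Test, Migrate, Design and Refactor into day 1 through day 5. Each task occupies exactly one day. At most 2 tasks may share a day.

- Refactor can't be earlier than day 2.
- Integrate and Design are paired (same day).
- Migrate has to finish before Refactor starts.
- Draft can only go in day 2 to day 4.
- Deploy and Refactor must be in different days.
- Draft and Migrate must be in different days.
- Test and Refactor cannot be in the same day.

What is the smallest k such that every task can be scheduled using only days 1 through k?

The precedence chain requires at least 2 distinct days.
With at most 2 per day and 8 tasks, at least 4 days are needed.
4 works (last occupied day: day 4): for example Deploy=day 1; Refactor=day 2; Migrate=day 1; Triage=day 4; Draft=day 2; Design=day 3; Integrate=day 3; Test=day 4.

4 days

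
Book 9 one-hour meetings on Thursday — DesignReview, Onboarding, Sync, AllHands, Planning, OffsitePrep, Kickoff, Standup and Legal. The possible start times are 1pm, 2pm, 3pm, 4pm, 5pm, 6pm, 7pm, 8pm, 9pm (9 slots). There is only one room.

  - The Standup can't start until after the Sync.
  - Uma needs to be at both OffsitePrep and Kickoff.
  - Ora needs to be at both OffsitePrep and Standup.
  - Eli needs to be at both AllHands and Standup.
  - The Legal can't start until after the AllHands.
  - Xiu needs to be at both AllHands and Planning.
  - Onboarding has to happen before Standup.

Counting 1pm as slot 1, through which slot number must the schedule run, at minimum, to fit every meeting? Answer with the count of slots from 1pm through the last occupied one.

The precedence chain requires at least 2 distinct slots.
With at most 1 per slot and 9 meetings, at least 9 slots are needed.
9 works (last occupied slot: 9pm): for example Kickoff in 9pm; AllHands in 4pm; Standup in 3pm; DesignReview in 6pm; Legal in 5pm; Planning in 7pm; Onboarding in 1pm; OffsitePrep in 8pm; Sync in 2pm.

9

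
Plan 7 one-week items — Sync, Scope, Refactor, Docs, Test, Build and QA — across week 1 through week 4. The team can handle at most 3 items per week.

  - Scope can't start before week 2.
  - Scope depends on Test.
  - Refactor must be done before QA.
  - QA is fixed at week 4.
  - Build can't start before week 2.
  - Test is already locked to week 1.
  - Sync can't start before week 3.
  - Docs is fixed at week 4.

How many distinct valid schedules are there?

35

Splitting on Sync: it can be week 3 (23), week 4 (12). Listing each branch's schedules as (Scope, Refactor, Docs, Test, Build, QA) by week number:
Sync=week 3: (2,1,4,1,2,4) (2,1,4,1,3,4) (2,1,4,1,4,4) (2,2,4,1,2,4) (2,2,4,1,3,4) (2,2,4,1,4,4) (2,3,4,1,2,4) (2,3,4,1,3,4) (2,3,4,1,4,4) (3,1,4,1,2,4) (3,1,4,1,3,4) (3,1,4,1,4,4) (3,2,4,1,2,4) (3,2,4,1,3,4) (3,2,4,1,4,4) (3,3,4,1,2,4) (3,3,4,1,4,4) (4,1,4,1,2,4) (4,1,4,1,3,4) (4,2,4,1,2,4) (4,2,4,1,3,4) (4,3,4,1,2,4) (4,3,4,1,3,4) — 23.
Sync=week 4: (2,1,4,1,2,4) (2,1,4,1,3,4) (2,2,4,1,2,4) (2,2,4,1,3,4) (2,3,4,1,2,4) (2,3,4,1,3,4) (3,1,4,1,2,4) (3,1,4,1,3,4) (3,2,4,1,2,4) (3,2,4,1,3,4) (3,3,4,1,2,4) (3,3,4,1,3,4) — 12.
Summing: 23 + 12 = 35.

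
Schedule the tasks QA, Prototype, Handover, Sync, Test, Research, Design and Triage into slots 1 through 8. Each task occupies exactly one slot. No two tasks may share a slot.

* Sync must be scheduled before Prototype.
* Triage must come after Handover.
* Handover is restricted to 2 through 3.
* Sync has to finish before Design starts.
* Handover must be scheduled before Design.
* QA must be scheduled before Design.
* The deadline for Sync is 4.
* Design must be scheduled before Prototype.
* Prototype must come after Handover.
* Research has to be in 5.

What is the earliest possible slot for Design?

Precedence pushes Design to at least 3; downstream work caps Design at 7.
Design at 4 is achievable: Sync -> 1; Handover -> 2; Test -> 8; Research -> 5; Triage -> 7; Prototype -> 6; QA -> 3; Design -> 4.
Nothing earlier works — the capacity limit rule out every slot before 4.

4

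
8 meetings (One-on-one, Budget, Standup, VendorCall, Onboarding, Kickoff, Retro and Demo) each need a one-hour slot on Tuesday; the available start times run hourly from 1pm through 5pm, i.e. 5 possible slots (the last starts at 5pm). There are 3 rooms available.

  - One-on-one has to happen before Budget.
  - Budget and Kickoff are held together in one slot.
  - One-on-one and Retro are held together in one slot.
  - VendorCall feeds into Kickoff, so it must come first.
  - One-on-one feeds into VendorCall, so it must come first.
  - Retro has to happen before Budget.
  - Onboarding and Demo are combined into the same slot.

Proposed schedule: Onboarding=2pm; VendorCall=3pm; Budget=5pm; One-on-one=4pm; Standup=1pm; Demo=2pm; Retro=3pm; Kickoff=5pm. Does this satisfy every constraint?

No. One-on-one feeds into VendorCall, so it must come first is not satisfied.

Retro has to happen before Budget — holds.
VendorCall feeds into Kickoff, so it must come first — holds.
Budget and Kickoff are held together in one slot — holds.
There are 3 rooms available — holds.
One-on-one and Retro are held together in one slot — violated.
Onboarding and Demo are combined into the same slot — holds.
One-on-one has to happen before Budget — holds.
One-on-one feeds into VendorCall, so it must come first — violated.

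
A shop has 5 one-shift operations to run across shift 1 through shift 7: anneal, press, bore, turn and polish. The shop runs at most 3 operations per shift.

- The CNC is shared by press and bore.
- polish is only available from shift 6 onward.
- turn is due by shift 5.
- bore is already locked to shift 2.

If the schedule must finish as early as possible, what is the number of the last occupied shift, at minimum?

6

With at most 3 per shift and 5 operations, at least 2 shifts are needed.
polish can't be placed before shift 6, so the schedule must run through at least shift 6.
6 works (last occupied shift: shift 6): for example press in shift 1; bore in shift 2; anneal in shift 1; polish in shift 6; turn in shift 1.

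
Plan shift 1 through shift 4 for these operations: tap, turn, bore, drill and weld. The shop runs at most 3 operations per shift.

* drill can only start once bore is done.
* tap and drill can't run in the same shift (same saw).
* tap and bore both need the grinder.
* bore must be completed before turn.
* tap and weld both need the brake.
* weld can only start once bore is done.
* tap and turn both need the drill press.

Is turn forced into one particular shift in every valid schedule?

No

turn can be shift 2 (e.g. weld in shift 2, turn in shift 2, drill in shift 2, tap in shift 3, bore in shift 1) or shift 3 (e.g. tap in shift 4; turn in shift 3; weld in shift 2; drill in shift 2; bore in shift 1).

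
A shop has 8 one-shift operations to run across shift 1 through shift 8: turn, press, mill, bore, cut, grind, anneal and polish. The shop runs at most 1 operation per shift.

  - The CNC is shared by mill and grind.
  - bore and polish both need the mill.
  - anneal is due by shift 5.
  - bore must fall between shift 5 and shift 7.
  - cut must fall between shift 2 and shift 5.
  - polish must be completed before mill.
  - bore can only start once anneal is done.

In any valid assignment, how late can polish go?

Downstream work caps polish at shift 7.
polish at shift 7 is achievable: grind in shift 6, cut in shift 2, press in shift 4, polish in shift 7, mill in shift 8, bore in shift 5, turn in shift 3, anneal in shift 1.

shift 7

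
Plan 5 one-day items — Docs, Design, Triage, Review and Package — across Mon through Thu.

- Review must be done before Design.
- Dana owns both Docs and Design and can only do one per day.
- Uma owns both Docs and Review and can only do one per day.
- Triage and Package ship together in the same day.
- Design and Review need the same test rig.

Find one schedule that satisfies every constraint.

Docs -> Wed; Design -> Tue; Triage -> Mon; Package -> Mon; Review -> Mon

Checking: Review(Mon) before Design(Tue); Design(Tue) != Review(Mon); Docs(Wed) != Review(Mon); Docs(Wed) != Design(Tue); Triage = Package = Mon.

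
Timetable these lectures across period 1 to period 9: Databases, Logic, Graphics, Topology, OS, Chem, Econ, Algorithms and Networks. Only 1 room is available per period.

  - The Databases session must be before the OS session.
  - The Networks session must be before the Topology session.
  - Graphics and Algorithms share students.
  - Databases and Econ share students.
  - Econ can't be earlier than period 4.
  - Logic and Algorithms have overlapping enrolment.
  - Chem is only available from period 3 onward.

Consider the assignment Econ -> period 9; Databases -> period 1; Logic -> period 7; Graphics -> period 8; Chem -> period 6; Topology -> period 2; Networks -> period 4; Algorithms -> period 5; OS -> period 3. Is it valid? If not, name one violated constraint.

Databases and Econ share students — holds.
The Databases session must be before the OS session — holds.
Logic and Algorithms have overlapping enrolment — holds.
Chem is only available from period 3 onward — holds.
The Networks session must be before the Topology session — violated.
Only 1 room is available per period — holds.
Econ can't be earlier than period 4 — holds.
Graphics and Algorithms share students — holds.

No. The Networks session must be before the Topology session is not satisfied.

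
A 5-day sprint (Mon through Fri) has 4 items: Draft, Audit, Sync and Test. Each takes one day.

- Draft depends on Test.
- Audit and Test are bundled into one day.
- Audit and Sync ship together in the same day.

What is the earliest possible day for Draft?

Tue

Precedence pushes Draft to at least Tue.
Draft at Tue is achievable: Sync -> Mon, Test -> Mon, Draft -> Tue, Audit -> Mon.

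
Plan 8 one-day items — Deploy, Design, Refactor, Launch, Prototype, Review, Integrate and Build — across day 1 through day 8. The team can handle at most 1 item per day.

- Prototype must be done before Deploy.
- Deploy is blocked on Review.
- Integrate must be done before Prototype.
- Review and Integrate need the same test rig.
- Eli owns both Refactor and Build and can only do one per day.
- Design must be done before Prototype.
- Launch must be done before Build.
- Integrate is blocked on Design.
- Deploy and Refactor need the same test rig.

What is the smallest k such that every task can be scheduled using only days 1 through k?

8 days

The precedence chain requires at least 4 distinct days.
With at most 1 per day and 8 tasks, at least 8 days are needed.
8 works (last occupied day: day 8): for example Review in day 4, Build in day 7, Prototype in day 3, Integrate in day 2, Design in day 1, Launch in day 6, Refactor in day 8, Deploy in day 5.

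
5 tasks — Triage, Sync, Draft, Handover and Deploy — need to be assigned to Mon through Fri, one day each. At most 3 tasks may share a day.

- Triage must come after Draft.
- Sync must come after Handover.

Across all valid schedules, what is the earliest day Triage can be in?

Precedence pushes Triage to at least Tue.
Triage at Tue is achievable: Handover=Mon; Draft=Mon; Deploy=Mon; Sync=Tue; Triage=Tue.

Tue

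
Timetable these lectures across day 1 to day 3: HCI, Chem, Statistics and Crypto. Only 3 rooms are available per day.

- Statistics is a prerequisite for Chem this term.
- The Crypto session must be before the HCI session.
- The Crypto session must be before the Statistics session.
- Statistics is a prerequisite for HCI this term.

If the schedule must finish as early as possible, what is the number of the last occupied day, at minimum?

The precedence chain requires at least 3 distinct days.
With at most 3 per day and 4 lectures, at least 2 days are needed.
3 works (last occupied day: day 3): for example Chem in day 3, Crypto in day 1, HCI in day 3, Statistics in day 2.

3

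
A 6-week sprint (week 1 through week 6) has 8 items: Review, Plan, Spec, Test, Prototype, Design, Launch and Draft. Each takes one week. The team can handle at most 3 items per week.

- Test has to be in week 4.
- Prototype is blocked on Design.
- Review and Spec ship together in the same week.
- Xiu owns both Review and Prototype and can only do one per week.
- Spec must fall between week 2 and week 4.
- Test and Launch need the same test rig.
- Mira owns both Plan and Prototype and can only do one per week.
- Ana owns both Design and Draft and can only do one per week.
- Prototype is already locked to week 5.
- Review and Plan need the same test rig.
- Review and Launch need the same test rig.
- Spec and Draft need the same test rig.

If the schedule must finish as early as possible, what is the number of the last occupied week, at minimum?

The precedence chain requires at least 2 distinct weeks.
With at most 3 per week and 8 work items, at least 3 weeks are needed.
Prototype can't be placed before week 5, so the schedule must run through at least week 5.
5 works (last occupied week: week 5): for example Plan in week 1; Draft in week 3; Launch in week 1; Prototype in week 5; Design in week 1; Review in week 2; Test in week 4; Spec in week 2.

week 5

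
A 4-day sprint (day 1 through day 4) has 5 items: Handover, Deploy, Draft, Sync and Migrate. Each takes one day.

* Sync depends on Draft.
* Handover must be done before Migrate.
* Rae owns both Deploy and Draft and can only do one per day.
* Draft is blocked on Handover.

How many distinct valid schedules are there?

33

Splitting on Handover: it can be day 1 (27), day 2 (6). Listing each branch's schedules as (Deploy, Draft, Sync, Migrate) by day number:
Handover=day 1: (1,2,3,2) (1,2,3,3) (1,2,3,4) (1,2,4,2) (1,2,4,3) (1,2,4,4) (1,3,4,2) (1,3,4,3) (1,3,4,4) (2,3,4,2) (2,3,4,3) (2,3,4,4) (3,2,3,2) (3,2,3,3) (3,2,3,4) (3,2,4,2) (3,2,4,3) (3,2,4,4) (4,2,3,2) (4,2,3,3) (4,2,3,4) (4,2,4,2) (4,2,4,3) (4,2,4,4) (4,3,4,2) (4,3,4,3) (4,3,4,4) — 27.
Handover=day 2: (1,3,4,3) (1,3,4,4) (2,3,4,3) (2,3,4,4) (4,3,4,3) (4,3,4,4) — 6.
Summing: 27 + 6 = 33.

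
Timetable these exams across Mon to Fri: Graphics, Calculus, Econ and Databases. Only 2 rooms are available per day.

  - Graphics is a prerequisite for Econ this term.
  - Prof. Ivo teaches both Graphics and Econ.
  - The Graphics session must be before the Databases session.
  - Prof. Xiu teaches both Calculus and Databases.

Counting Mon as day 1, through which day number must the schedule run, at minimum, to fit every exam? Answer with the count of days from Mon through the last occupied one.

2 days

The precedence chain requires at least 2 distinct days.
With at most 2 per day and 4 exams, at least 2 days are needed.
2 works (last occupied day: Tue): for example Graphics -> Mon; Calculus -> Mon; Databases -> Tue; Econ -> Tue.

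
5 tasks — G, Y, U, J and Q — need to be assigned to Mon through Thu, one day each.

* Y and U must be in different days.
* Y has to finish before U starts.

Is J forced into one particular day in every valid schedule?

No

J can be Mon (e.g. Y=Mon; U=Tue; J=Mon; Q=Mon; G=Mon) or Tue (e.g. U -> Tue, G -> Mon, Q -> Mon, Y -> Mon, J -> Tue).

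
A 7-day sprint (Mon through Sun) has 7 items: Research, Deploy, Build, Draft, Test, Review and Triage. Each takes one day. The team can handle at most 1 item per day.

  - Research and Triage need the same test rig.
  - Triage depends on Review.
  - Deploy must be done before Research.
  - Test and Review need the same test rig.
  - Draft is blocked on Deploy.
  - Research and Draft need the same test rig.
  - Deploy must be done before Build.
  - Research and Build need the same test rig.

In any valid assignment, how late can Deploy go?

Thu

Downstream work caps Deploy at Sat.
Deploy at Thu is achievable: Review -> Mon, Draft -> Sun, Triage -> Tue, Deploy -> Thu, Test -> Wed, Research -> Fri, Build -> Sat.
Nothing later works — the conflict and capacity constraints rule out every day after Thu.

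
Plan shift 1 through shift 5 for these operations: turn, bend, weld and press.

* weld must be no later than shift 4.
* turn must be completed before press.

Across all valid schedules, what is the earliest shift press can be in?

shift 2

Precedence pushes press to at least shift 2.
press at shift 2 is achievable: press in shift 2; turn in shift 1; weld in shift 1; bend in shift 1.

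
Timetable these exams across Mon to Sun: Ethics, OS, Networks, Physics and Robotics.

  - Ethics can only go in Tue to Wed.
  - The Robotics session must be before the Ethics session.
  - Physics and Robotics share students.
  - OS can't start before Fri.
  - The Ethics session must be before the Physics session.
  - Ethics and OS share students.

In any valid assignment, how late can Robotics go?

Tue

Downstream work caps Robotics at Tue.
Robotics at Tue is achievable: OS=Fri, Robotics=Tue, Networks=Mon, Ethics=Wed, Physics=Thu.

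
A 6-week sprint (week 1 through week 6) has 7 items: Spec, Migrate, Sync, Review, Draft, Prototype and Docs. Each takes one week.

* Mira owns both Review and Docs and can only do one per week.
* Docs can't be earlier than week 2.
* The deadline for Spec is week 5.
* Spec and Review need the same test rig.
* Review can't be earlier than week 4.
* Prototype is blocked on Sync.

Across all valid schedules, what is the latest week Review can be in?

week 6

Review is available from week 4.
Review at week 6 is achievable: Sync -> week 1; Docs -> week 2; Migrate -> week 1; Prototype -> week 2; Spec -> week 1; Review -> week 6; Draft -> week 1.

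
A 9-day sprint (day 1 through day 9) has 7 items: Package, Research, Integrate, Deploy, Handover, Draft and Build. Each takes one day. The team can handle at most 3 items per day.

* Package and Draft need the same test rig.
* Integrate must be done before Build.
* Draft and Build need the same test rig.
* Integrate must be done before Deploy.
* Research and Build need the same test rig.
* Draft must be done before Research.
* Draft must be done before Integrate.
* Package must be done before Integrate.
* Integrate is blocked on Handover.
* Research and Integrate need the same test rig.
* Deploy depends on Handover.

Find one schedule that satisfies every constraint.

Package -> day 2; Integrate -> day 3; Build -> day 4; Handover -> day 1; Draft -> day 1; Deploy -> day 4; Research -> day 2

Checking: Handover(day 1) before Integrate(day 3); Draft(day 1) before Research(day 2); Handover(day 1) before Deploy(day 4); Integrate(day 3) before Deploy(day 4); Package(day 2) before Integrate(day 3); Draft(day 1) before Integrate(day 3); Integrate(day 3) before Build(day 4); Package(day 2) != Draft(day 1); Research(day 2) != Build(day 4); Draft(day 1) != Build(day 4); Research(day 2) != Integrate(day 3); max 2 per day (cap 3).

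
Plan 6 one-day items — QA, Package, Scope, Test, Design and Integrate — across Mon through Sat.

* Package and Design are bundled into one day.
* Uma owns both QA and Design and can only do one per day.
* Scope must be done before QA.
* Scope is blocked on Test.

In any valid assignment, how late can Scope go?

Precedence pushes Scope to at least Tue; downstream work caps Scope at Fri.
Scope at Fri is achievable: QA=Sat; Integrate=Mon; Package=Mon; Scope=Fri; Design=Mon; Test=Mon.

Fri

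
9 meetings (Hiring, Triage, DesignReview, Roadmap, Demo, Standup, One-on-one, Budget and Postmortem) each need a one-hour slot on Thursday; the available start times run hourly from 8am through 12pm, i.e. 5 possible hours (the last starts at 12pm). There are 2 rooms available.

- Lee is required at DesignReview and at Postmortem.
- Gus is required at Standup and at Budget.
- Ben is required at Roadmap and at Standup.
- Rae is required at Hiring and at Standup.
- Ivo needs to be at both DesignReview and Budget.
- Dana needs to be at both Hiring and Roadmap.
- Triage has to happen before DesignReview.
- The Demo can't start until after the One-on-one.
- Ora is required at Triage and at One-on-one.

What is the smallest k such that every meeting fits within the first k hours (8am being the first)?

5

The precedence chain requires at least 2 distinct hours.
With at most 2 per hour and 9 meetings, at least 5 hours are needed.
5 works (last occupied hour: 12pm): for example Budget -> 12pm, Hiring -> 8am, Roadmap -> 10am, Demo -> 10am, One-on-one -> 9am, DesignReview -> 9am, Triage -> 8am, Standup -> 11am, Postmortem -> 11am.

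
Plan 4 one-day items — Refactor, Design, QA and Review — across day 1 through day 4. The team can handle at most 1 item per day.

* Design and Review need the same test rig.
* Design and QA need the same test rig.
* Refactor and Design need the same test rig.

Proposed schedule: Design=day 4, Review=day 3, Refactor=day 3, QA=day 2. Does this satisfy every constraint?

No. The team can handle at most 1 item per day is not satisfied.

Design and QA need the same test rig — holds.
Refactor and Design need the same test rig — holds.
Design and Review need the same test rig — holds.
The team can handle at most 1 item per day — violated.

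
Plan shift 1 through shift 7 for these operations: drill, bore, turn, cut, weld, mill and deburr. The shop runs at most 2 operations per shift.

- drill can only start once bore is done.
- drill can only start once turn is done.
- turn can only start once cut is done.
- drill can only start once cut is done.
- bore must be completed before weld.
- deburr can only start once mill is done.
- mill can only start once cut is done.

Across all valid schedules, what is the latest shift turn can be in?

Precedence pushes turn to at least shift 2; downstream work caps turn at shift 6.
turn at shift 6 is achievable: mill -> shift 2; weld -> shift 2; cut -> shift 1; drill -> shift 7; bore -> shift 1; turn -> shift 6; deburr -> shift 3.

shift 6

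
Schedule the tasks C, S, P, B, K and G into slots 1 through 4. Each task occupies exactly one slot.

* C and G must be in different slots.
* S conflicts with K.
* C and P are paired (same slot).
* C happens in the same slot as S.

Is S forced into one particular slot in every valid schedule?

S can be 1 (e.g. K=2, C=1, B=1, S=1, G=2, P=1) or 2 (e.g. G -> 1, P -> 2, B -> 1, C -> 2, K -> 1, S -> 2).

No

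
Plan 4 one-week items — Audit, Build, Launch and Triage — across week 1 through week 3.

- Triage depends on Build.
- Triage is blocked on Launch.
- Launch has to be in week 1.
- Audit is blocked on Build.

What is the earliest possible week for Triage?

week 2

Precedence pushes Triage to at least week 2.
Triage at week 2 is achievable: Triage -> week 2, Build -> week 1, Launch -> week 1, Audit -> week 2.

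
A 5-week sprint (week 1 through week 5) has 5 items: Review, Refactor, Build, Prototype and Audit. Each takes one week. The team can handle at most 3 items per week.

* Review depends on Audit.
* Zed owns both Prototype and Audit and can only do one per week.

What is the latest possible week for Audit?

week 4

Downstream work caps Audit at week 4.
Audit at week 4 is achievable: Audit=week 4; Review=week 5; Refactor=week 1; Build=week 1; Prototype=week 1.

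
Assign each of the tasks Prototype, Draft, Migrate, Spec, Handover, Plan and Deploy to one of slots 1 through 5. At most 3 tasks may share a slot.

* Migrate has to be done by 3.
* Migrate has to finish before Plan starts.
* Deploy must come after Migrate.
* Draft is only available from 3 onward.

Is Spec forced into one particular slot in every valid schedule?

No

Spec can be 1 (e.g. Plan in 2, Prototype in 1, Draft in 3, Migrate in 1, Handover in 2, Spec in 1, Deploy in 2) or 2 (e.g. Prototype in 1; Migrate in 1; Deploy in 2; Spec in 2; Draft in 3; Plan in 2; Handover in 1).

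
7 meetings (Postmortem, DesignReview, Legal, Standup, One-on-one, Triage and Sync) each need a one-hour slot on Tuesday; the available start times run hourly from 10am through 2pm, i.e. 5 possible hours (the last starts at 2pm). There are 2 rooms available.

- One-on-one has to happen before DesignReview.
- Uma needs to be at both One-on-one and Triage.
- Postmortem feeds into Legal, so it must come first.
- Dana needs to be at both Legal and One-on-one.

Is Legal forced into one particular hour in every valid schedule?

No

Legal can be 11am (e.g. Legal=11am; DesignReview=11am; Postmortem=10am; Triage=12pm; Sync=1pm; Standup=12pm; One-on-one=10am) or 12pm (e.g. Legal=12pm, Postmortem=10am, Triage=12pm, Standup=11am, DesignReview=11am, Sync=1pm, One-on-one=10am).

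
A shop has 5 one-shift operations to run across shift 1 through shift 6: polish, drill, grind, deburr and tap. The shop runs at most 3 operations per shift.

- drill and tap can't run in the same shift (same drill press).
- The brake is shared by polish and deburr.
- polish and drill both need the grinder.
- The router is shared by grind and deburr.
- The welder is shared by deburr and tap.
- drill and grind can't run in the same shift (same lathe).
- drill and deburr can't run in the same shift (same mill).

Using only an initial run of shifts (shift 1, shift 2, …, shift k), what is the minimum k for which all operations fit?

With at most 3 per shift and 5 operations, at least 2 shifts are needed.
Could 2 shifts be enough, i.e. nothing placed later than shift 2? No: polish, drill and deburr must all be in different shifts (polish/drill can't share; polish/deburr can't share; drill/deburr can't share), but only 2 shifts are available: 3 operations can't fit in 2 distinct shifts.
So 2 shifts is not enough.
3 works (last occupied shift: shift 3): for example drill=shift 2, tap=shift 1, polish=shift 1, grind=shift 1, deburr=shift 3.

3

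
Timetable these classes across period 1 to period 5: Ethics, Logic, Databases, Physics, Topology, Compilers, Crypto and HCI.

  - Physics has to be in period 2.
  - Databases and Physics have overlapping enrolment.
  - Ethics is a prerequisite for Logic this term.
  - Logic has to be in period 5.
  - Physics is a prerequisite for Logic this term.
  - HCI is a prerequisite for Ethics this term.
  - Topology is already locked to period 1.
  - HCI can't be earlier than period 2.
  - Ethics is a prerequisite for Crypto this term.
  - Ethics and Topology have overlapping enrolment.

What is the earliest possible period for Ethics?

Precedence pushes Ethics to at least period 3; downstream work caps Ethics at period 4.
Ethics at period 3 is achievable: Ethics=period 3, Physics=period 2, Compilers=period 1, HCI=period 2, Crypto=period 4, Logic=period 5, Topology=period 1, Databases=period 1.

period 3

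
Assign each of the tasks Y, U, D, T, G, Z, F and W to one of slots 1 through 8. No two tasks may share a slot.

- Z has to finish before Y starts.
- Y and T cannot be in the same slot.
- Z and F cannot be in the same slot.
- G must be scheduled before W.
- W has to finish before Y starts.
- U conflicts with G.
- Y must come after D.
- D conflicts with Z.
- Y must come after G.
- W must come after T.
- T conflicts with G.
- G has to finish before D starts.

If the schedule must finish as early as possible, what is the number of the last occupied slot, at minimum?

The precedence chain requires at least 3 distinct slots.
With at most 1 per slot and 8 tasks, at least 8 slots are needed.
8 works (last occupied slot: 8): for example T=2; W=3; U=7; Y=6; F=8; Z=5; D=4; G=1.

8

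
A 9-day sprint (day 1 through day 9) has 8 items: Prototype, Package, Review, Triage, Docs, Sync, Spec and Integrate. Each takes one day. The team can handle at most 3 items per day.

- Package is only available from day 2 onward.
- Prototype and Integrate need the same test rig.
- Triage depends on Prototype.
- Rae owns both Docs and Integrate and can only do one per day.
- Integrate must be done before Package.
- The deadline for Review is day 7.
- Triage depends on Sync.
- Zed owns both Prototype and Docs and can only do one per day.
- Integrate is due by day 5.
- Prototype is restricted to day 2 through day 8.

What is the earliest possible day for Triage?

day 3

Precedence pushes Triage to at least day 3.
Triage at day 3 is achievable: Review=day 1; Sync=day 1; Triage=day 3; Spec=day 2; Package=day 2; Prototype=day 2; Integrate=day 1; Docs=day 3.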